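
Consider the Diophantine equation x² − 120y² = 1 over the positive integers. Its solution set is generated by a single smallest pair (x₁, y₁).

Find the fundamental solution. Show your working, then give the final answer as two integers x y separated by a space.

11 1

√120 → a₀=10, period (1,20); ℓ=2 even so k=1
i=0: a=10 ⇒ p=10, q=1
i=1: a=1 ⇒ p=11, q=1
fundamental: x₁=11, y₁=1  (since 121 − 120·1 = 1)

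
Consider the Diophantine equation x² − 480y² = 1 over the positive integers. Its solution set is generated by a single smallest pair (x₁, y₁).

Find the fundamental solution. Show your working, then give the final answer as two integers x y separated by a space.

[21; 1,9,1,42] for √480; ℓ=4 ⇒ convergent index 3
a_0=21:  p_0=21·1+0=21,  q_0=21·0+1=1
…
a_2=9:  p_2=9·22+21=219,  q_2=9·1+1=10
a_3=1:  p_3=1·219+22=241,  q_3=1·10+1=11
→ (241, 11).  Check: 241²=58081, 480·11²=58080, difference 1.

241 11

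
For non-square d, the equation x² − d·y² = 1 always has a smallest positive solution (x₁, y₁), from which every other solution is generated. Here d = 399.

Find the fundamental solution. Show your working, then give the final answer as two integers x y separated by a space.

[19; 1,38] for √399; ℓ=2 ⇒ convergent index 1
k=0  a_k=19  p_k/q_k = 19/1
k=1  a_k=1  p_k/q_k = 20/1
fundamental: x₁=20, y₁=1  (since 400 − 399·1 = 1)

20 1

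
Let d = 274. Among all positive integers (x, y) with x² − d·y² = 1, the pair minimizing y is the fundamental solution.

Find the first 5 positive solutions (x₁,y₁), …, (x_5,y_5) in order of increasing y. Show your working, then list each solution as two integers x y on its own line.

3959299 239190
31352097142801 1894049455620
248264653730785753699 14998216231173381570
1965907990503261255572251201 118764845051735182903983240
15567235081782895307198186429982499 940451064496965117656884702915950

√274 = [16; 1,1,4,4,1,1,32, …], period ℓ=7 (odd) → k=13
i=0: a=16 ⇒ p=16, q=1
i=1: a=1 ⇒ p=17, q=1
i=2: a=1 ⇒ p=33, q=2
…
i=4: a=4 ⇒ p=629, q=38
i=5: a=1 ⇒ p=778, q=47
i=6: a=1 ⇒ p=1407, q=85
…
i=8: a=1 ⇒ p=47209, q=2852
i=9: a=1 ⇒ p=93011, q=5619
…
i=12: a=1 ⇒ p=2189276, q=132259
i=13: a=1 ⇒ p=3959299, q=239190
(x₁, y₁) = (3959299, 239190);  3959299² − 274·239190² = 1 ✓
(3959299+239190√274)^2 = 31352097142801 + 1894049455620√274
(3959299+239190√274)^3 = 248264653730785753699 + 14998216231173381570√274
(3959299+239190√274)^4 = 1965907990503261255572251201 + 118764845051735182903983240√274
(3959299+239190√274)^5 = 15567235081782895307198186429982499 + 940451064496965117656884702915950√274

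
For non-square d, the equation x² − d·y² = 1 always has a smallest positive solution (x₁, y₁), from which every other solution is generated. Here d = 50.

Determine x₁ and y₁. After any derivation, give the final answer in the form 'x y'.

d=50: √d = [7; 14] (ℓ=1, odd), read p_1/q_1
a_0=7:  p_0=7·1+0=7,  q_0=7·0+1=1
a_1=14:  p_1=14·7+1=99,  q_1=14·1+0=14
(x₁, y₁) = (99, 14);  99² − 50·14² = 1 ✓

99 14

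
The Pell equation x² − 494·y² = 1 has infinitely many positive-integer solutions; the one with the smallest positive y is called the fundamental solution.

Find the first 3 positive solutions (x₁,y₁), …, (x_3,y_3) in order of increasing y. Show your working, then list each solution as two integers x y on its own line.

d=494: √d = [22; 4,2,2,1,2,1,2,2,4,44] (ℓ=10, even), read p_9/q_9
i=0: a=22 ⇒ p=22, q=1
i=1: a=4 ⇒ p=89, q=4
…
i=3: a=2 ⇒ p=489, q=22
i=4: a=1 ⇒ p=689, q=31
…
i=6: a=1 ⇒ p=2556, q=115
i=7: a=2 ⇒ p=6979, q=314
i=8: a=2 ⇒ p=16514, q=743
i=9: a=4 ⇒ p=73035, q=3286
→ (73035, 3286).  Check: 73035²=5334111225, 494·3286²=5334111224, difference 1.
k=2:  x_2 = 73035·73035+494·3286·3286 = 10668222449,  y_2 = 73035·3286+3286·73035 = 479986020
k=3:  x_3 = 73035·10668222449+494·3286·479986020 = 1558307253052395,  y_3 = 73035·479986020+3286·10668222449 = 70111557938114

73035 3286
10668222449 479986020
1558307253052395 70111557938114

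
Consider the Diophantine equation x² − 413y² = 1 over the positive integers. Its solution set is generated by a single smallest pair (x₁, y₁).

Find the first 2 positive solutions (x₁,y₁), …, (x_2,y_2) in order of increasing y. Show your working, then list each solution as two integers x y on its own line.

d=413: √d = [20; 3,9,1,4,1,9,3,40] (ℓ=8, even), read p_7/q_7
a_0=20:  p_0=20·1+0=20,  q_0=20·0+1=1
a_1=3:  p_1=3·20+1=61,  q_1=3·1+0=3
a_2=9:  p_2=9·61+20=569,  q_2=9·3+1=28
a_3=1:  p_3=1·569+61=630,  q_3=1·28+3=31
a_4=4:  p_4=4·630+569=3089,  q_4=4·31+28=152
a_5=1:  p_5=1·3089+630=3719,  q_5=1·152+31=183
a_6=9:  p_6=9·3719+3089=36560,  q_6=9·183+152=1799
a_7=3:  p_7=3·36560+3719=113399,  q_7=3·1799+183=5580
fundamental: x₁=113399, y₁=5580  (since 12859333201 − 413·31136400 = 1)
(113399+5580√413)^2 = 25718666401 + 1265532840√413

113399 5580
25718666401 1265532840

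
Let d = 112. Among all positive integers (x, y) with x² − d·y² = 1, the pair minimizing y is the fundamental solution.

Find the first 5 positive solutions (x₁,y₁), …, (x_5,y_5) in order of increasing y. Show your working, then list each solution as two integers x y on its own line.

d=112: √d = [10; 1,1,2,1,1,20] (ℓ=6, even), read p_5/q_5
k=0  a_k=10  p_k/q_k = 10/1
…
k=3  a_k=2  p_k/q_k = 53/5
k=4  a_k=1  p_k/q_k = 74/7
k=5  a_k=1  p_k/q_k = 127/12
(x₁, y₁) = (127, 12);  127² − 112·12² = 1 ✓
k=2:  x_2 = 127·127+112·12·12 = 32257,  y_2 = 127·12+12·127 = 3048
k=3:  x_3 = 127·32257+112·12·3048 = 8193151,  y_3 = 127·3048+12·32257 = 774180
k=4:  x_4 = 127·8193151+112·12·774180 = 2081028097,  y_4 = 127·774180+12·8193151 = 196638672
k=5:  x_5 = 127·2081028097+112·12·196638672 = 528572943487,  y_5 = 127·196638672+12·2081028097 = 49945448508

127 12
32257 3048
8193151 774180
2081028097 196638672
528572943487 49945448508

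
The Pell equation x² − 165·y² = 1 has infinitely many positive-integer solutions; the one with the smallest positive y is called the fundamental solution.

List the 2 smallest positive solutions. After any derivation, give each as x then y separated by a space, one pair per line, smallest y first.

1079 84
2328481 181272

√165 → a₀=12, period (1,5,2,5,1,24); ℓ=6 even so k=5
i=0: a=12 ⇒ p=12, q=1
i=1: a=1 ⇒ p=13, q=1
i=2: a=5 ⇒ p=77, q=6
i=3: a=2 ⇒ p=167, q=13
i=4: a=5 ⇒ p=912, q=71
i=5: a=1 ⇒ p=1079, q=84
→ (1079, 84).  Check: 1079²=1164241, 165·84²=1164240, difference 1.
(x_2, y_2) = (1079·1079 + 165·84·84, 1079·84 + 84·1079) = (2328481, 181272)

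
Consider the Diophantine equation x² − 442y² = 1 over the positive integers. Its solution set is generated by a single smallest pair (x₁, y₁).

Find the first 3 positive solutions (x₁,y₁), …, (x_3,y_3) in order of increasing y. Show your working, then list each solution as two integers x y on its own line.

883 42
1559377 74172
2753858899 130987710

√442 = [21; 42, …], period ℓ=1 (odd) → k=1
step 0: (21, 1)  from 21·(1,0) + (0,1)
step 1: (883, 42)  from 42·(21,1) + (1,0)
→ (883, 42).  Check: 883²=779689, 442·42²=779688, difference 1.
(883+42√442)^2 = 1559377 + 74172√442
(883+42√442)^3 = 2753858899 + 130987710√442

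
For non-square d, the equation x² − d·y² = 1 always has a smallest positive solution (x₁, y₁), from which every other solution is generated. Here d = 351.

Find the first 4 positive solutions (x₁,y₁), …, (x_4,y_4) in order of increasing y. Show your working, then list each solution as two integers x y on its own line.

√351 = [18; 1,2,1,3,2,2,2,3,1,2,1,36, …], period ℓ=12 (even) → k=11
a_0=18:  p_0=18·1+0=18,  q_0=18·0+1=1
a_1=1:  p_1=1·18+1=19,  q_1=1·1+0=1
a_2=2:  p_2=2·19+18=56,  q_2=2·1+1=3
a_3=1:  p_3=1·56+19=75,  q_3=1·3+1=4
a_4=3:  p_4=3·75+56=281,  q_4=3·4+3=15
…
a_6=2:  p_6=2·637+281=1555,  q_6=2·34+15=83
a_7=2:  p_7=2·1555+637=3747,  q_7=2·83+34=200
a_8=3:  p_8=3·3747+1555=12796,  q_8=3·200+83=683
…
a_10=2:  p_10=2·16543+12796=45882,  q_10=2·883+683=2449
a_11=1:  p_11=1·45882+16543=62425,  q_11=1·2449+883=3332
(x₁, y₁) = (62425, 3332);  62425² − 351·3332² = 1 ✓
(62425+3332√351)^2 = 7793761249 + 416000200√351
(62425+3332√351)^3 = 973051091875225 + 51937624966668√351
(62425+3332√351)^4 = 121485428812828080001 + 6484412476672499600√351

62425 3332
7793761249 416000200
973051091875225 51937624966668
121485428812828080001 6484412476672499600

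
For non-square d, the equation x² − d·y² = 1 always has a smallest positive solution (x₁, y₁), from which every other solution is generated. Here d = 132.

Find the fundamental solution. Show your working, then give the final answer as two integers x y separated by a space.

23 2

d=132: √d = [11; 2,22] (ℓ=2, even), read p_1/q_1
a_0=11:  p_0=11·1+0=11,  q_0=11·0+1=1
a_1=2:  p_1=2·11+1=23,  q_1=2·1+0=2
fundamental: x₁=23, y₁=2  (since 529 − 132·4 = 1)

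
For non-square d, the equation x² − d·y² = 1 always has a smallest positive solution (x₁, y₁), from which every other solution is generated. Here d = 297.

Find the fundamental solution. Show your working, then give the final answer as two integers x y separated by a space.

48599 2820

[17; 4,3,1,1,2,1,1,3,4,34] for √297; ℓ=10 ⇒ convergent index 9
step 0: (17, 1)  from 17·(1,0) + (0,1)
step 1: (69, 4)  from 4·(17,1) + (1,0)
step 2: (224, 13)  from 3·(69,4) + (17,1)
step 3: (293, 17)  from 1·(224,13) + (69,4)
…
step 5: (1327, 77)  from 2·(517,30) + (293,17)
step 6: (1844, 107)  from 1·(1327,77) + (517,30)
…
step 8: (11357, 659)  from 3·(3171,184) + (1844,107)
step 9: (48599, 2820)  from 4·(11357,659) + (3171,184)
→ (48599, 2820).  Check: 48599²=2361862801, 297·2820²=2361862800, difference 1.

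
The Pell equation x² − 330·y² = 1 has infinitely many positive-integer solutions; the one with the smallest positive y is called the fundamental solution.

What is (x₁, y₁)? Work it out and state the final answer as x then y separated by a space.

[18; 6,36] for √330; ℓ=2 ⇒ convergent index 1
step 0: (18, 1)  from 18·(1,0) + (0,1)
step 1: (109, 6)  from 6·(18,1) + (1,0)
fundamental: x₁=109, y₁=6  (since 11881 − 330·36 = 1)

109 6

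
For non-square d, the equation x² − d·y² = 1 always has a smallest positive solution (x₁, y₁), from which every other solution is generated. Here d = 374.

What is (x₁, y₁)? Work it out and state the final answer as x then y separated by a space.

3365 174

d=374: √d = [19; 2,1,18,1,2,38] (ℓ=6, even), read p_5/q_5
k=0  a_k=19  p_k/q_k = 19/1
…
k=2  a_k=1  p_k/q_k = 58/3
…
k=4  a_k=1  p_k/q_k = 1141/59
k=5  a_k=2  p_k/q_k = 3365/174
fundamental: x₁=3365, y₁=174  (since 11323225 − 374·30276 = 1)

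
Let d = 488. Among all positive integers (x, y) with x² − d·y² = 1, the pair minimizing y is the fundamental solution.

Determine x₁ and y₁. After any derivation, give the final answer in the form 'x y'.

√488 → a₀=22, period (11,44); ℓ=2 even so k=1
k=0  a_k=22  p_k/q_k = 22/1
k=1  a_k=11  p_k/q_k = 243/11
fundamental: x₁=243, y₁=11  (since 59049 − 488·121 = 1)

243 11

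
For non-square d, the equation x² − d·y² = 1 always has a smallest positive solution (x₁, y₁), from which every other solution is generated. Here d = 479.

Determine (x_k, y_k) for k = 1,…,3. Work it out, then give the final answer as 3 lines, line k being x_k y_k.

[21; 1,7,1,3,2,21,2,3,1,7,1,42] for √479; ℓ=12 ⇒ convergent index 11
i=0: a=21 ⇒ p=21, q=1
…
i=2: a=7 ⇒ p=175, q=8
i=3: a=1 ⇒ p=197, q=9
…
i=8: a=3 ⇒ p=264712, q=12095
…
i=10: a=7 ⇒ p=2648849, q=121029
i=11: a=1 ⇒ p=2989440, q=136591
→ (2989440, 136591).  Check: 2989440²=8936751513600, 479·136591²=8936751513599, difference 1.
k=2:  x_2 = 2989440·2989440+479·136591·136591 = 17873503027199,  y_2 = 2989440·136591+136591·2989440 = 816661198080
k=3:  x_3 = 2989440·17873503027199+479·136591·816661198080 = 106863529779256567680,  y_3 = 2989440·816661198080+136591·17873503027199 = 4882719303976413809

2989440 136591
17873503027199 816661198080
106863529779256567680 4882719303976413809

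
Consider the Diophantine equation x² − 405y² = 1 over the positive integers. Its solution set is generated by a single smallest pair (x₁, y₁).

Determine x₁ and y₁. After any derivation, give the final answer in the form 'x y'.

161 8

d=405: √d = [20; 8,40] (ℓ=2, even), read p_1/q_1
step 0: (20, 1)  from 20·(1,0) + (0,1)
step 1: (161, 8)  from 8·(20,1) + (1,0)
(x₁, y₁) = (161, 8);  161² − 405·8² = 1 ✓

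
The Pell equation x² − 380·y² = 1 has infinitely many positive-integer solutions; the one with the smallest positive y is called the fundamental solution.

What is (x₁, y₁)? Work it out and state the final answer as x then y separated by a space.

[19; 2,38] for √380; ℓ=2 ⇒ convergent index 1
k=0  a_k=19  p_k/q_k = 19/1
k=1  a_k=2  p_k/q_k = 39/2
→ (39, 2).  Check: 39²=1521, 380·2²=1520, difference 1.

39 2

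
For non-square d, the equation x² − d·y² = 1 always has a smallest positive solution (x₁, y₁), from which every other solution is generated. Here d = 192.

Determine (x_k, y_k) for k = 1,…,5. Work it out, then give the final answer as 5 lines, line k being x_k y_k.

√192 = [13; 1,5,1,26, …], period ℓ=4 (even) → k=3
i=0: a=13 ⇒ p=13, q=1
i=1: a=1 ⇒ p=14, q=1
i=2: a=5 ⇒ p=83, q=6
i=3: a=1 ⇒ p=97, q=7
(x₁, y₁) = (97, 7);  97² − 192·7² = 1 ✓
(x_2, y_2) = (97·97 + 192·7·7, 97·7 + 7·97) = (18817, 1358)
(x_3, y_3) = (97·18817 + 192·7·1358, 97·1358 + 7·18817) = (3650401, 263445)
(x_4, y_4) = (97·3650401 + 192·7·263445, 97·263445 + 7·3650401) = (708158977, 51106972)
(x_5, y_5) = (97·708158977 + 192·7·51106972, 97·51106972 + 7·708158977) = (137379191137, 9914489123)

97 7
18817 1358
3650401 263445
708158977 51106972
137379191137 9914489123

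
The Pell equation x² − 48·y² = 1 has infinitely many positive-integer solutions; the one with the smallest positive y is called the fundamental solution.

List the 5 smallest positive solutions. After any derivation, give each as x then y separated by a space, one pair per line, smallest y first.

7 1
97 14
1351 195
18817 2716
262087 37829

√48 → a₀=6, period (1,12); ℓ=2 even so k=1
step 0: (6, 1)  from 6·(1,0) + (0,1)
step 1: (7, 1)  from 1·(6,1) + (1,0)
→ (7, 1).  Check: 7²=49, 48·1²=48, difference 1.
k=2:  x_2 = 7·7+48·1·1 = 97,  y_2 = 7·1+1·7 = 14
k=3:  x_3 = 7·97+48·1·14 = 1351,  y_3 = 7·14+1·97 = 195
k=4:  x_4 = 7·1351+48·1·195 = 18817,  y_4 = 7·195+1·1351 = 2716
k=5:  x_5 = 7·18817+48·1·2716 = 262087,  y_5 = 7·2716+1·18817 = 37829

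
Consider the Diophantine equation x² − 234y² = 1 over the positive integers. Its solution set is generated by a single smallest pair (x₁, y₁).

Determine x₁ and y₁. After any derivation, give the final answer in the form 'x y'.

5201 340

d=234: √d = [15; 3,2,1,2,1,2,3,30] (ℓ=8, even), read p_7/q_7
k=0  a_k=15  p_k/q_k = 15/1
k=1  a_k=3  p_k/q_k = 46/3
k=2  a_k=2  p_k/q_k = 107/7
k=3  a_k=1  p_k/q_k = 153/10
k=4  a_k=2  p_k/q_k = 413/27
k=5  a_k=1  p_k/q_k = 566/37
k=6  a_k=2  p_k/q_k = 1545/101
k=7  a_k=3  p_k/q_k = 5201/340
(x₁, y₁) = (5201, 340);  5201² − 234·340² = 1 ✓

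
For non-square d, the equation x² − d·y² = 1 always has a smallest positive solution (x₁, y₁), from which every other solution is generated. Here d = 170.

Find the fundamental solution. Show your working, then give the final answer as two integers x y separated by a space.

√170 = [13; 26, …], period ℓ=1 (odd) → k=1
i=0: a=13 ⇒ p=13, q=1
i=1: a=26 ⇒ p=339, q=26
→ (339, 26).  Check: 339²=114921, 170·26²=114920, difference 1.

339 26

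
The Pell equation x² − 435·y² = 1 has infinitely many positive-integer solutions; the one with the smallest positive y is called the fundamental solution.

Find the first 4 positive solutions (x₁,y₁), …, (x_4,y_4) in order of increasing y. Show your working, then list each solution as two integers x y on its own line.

146 7
42631 2044
12448106 596841
3634804321 174275528

[20; 1,5,1,40] for √435; ℓ=4 ⇒ convergent index 3
step 0: (20, 1)  from 20·(1,0) + (0,1)
step 1: (21, 1)  from 1·(20,1) + (1,0)
step 2: (125, 6)  from 5·(21,1) + (20,1)
step 3: (146, 7)  from 1·(125,6) + (21,1)
→ (146, 7).  Check: 146²=21316, 435·7²=21315, difference 1.
k=2:  x_2 = 146·146+435·7·7 = 42631,  y_2 = 146·7+7·146 = 2044
k=3:  x_3 = 146·42631+435·7·2044 = 12448106,  y_3 = 146·2044+7·42631 = 596841
k=4:  x_4 = 146·12448106+435·7·596841 = 3634804321,  y_4 = 146·596841+7·12448106 = 174275528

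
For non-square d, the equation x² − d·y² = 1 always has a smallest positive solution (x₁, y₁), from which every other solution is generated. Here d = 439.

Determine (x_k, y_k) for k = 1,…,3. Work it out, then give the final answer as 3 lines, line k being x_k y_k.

440 21
387199 18480
340734680 16262379

√439 → a₀=20, period (1,19,1,40); ℓ=4 even so k=3
a_0=20:  p_0=20·1+0=20,  q_0=20·0+1=1
a_1=1:  p_1=1·20+1=21,  q_1=1·1+0=1
a_2=19:  p_2=19·21+20=419,  q_2=19·1+1=20
a_3=1:  p_3=1·419+21=440,  q_3=1·20+1=21
(x₁, y₁) = (440, 21);  440² − 439·21² = 1 ✓
(x_2, y_2) = (440·440 + 439·21·21, 440·21 + 21·440) = (387199, 18480)
(x_3, y_3) = (440·387199 + 439·21·18480, 440·18480 + 21·387199) = (340734680, 16262379)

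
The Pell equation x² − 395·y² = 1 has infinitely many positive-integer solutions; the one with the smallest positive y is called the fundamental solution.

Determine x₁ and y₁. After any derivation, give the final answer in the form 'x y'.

[19; 1,6,1,38] for √395; ℓ=4 ⇒ convergent index 3
k=0  a_k=19  p_k/q_k = 19/1
…
k=2  a_k=6  p_k/q_k = 139/7
k=3  a_k=1  p_k/q_k = 159/8
fundamental: x₁=159, y₁=8  (since 25281 − 395·64 = 1)

159 8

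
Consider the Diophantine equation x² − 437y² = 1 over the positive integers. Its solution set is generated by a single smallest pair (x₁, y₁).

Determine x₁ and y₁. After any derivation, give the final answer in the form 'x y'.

4599 220

d=437: √d = [20; 1,9,2,9,1,40] (ℓ=6, even), read p_5/q_5
i=0: a=20 ⇒ p=20, q=1
…
i=3: a=2 ⇒ p=439, q=21
i=4: a=9 ⇒ p=4160, q=199
i=5: a=1 ⇒ p=4599, q=220
→ (4599, 220).  Check: 4599²=21150801, 437·220²=21150800, difference 1.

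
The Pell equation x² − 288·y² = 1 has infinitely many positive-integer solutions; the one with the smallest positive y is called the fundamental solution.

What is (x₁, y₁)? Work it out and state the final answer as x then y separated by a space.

[16; 1,32] for √288; ℓ=2 ⇒ convergent index 1
i=0: a=16 ⇒ p=16, q=1
i=1: a=1 ⇒ p=17, q=1
fundamental: x₁=17, y₁=1  (since 289 − 288·1 = 1)

17 1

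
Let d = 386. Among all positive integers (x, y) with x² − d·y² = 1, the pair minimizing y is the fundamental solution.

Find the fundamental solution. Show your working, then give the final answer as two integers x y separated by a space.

111555 5678

√386 → a₀=19, period (1,1,1,4,1,18,1,4,1,1,1,38); ℓ=12 even so k=11
k=0  a_k=19  p_k/q_k = 19/1
k=1  a_k=1  p_k/q_k = 20/1
…
k=4  a_k=4  p_k/q_k = 275/14
k=5  a_k=1  p_k/q_k = 334/17
k=6  a_k=18  p_k/q_k = 6287/320
k=7  a_k=1  p_k/q_k = 6621/337
k=8  a_k=4  p_k/q_k = 32771/1668
k=9  a_k=1  p_k/q_k = 39392/2005
k=10  a_k=1  p_k/q_k = 72163/3673
k=11  a_k=1  p_k/q_k = 111555/5678
(x₁, y₁) = (111555, 5678);  111555² − 386·5678² = 1 ✓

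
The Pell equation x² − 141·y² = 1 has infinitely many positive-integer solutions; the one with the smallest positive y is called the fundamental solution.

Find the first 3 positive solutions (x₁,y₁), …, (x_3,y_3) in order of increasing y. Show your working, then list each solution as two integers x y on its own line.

√141 → a₀=11, period (1,6,1,22); ℓ=4 even so k=3
step 0: (11, 1)  from 11·(1,0) + (0,1)
step 1: (12, 1)  from 1·(11,1) + (1,0)
step 2: (83, 7)  from 6·(12,1) + (11,1)
step 3: (95, 8)  from 1·(83,7) + (12,1)
→ (95, 8).  Check: 95²=9025, 141·8²=9024, difference 1.
n=2: (95,8)∘(95,8) = (95·95+141·8·8, 95·8+8·95) = (18049,1520)
n=3: (18049,1520)∘(95,8) = (95·18049+141·8·1520, 95·1520+8·18049) = (3429215,288792)

95 8
18049 1520
3429215 288792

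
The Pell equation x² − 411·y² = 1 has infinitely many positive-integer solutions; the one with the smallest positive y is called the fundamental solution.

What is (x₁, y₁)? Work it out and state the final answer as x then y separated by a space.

49730 2453

√411 = [20; 3,1,1,1,19,1,1,1,3,40, …], period ℓ=10 (even) → k=9
i=0: a=20 ⇒ p=20, q=1
i=1: a=3 ⇒ p=61, q=3
i=2: a=1 ⇒ p=81, q=4
…
i=6: a=1 ⇒ p=4602, q=227
…
i=8: a=1 ⇒ p=13583, q=670
i=9: a=3 ⇒ p=49730, q=2453
→ (49730, 2453).  Check: 49730²=2473072900, 411·2453²=2473072899, difference 1.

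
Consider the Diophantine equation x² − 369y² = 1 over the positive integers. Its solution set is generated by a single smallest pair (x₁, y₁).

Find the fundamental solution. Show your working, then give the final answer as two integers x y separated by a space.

[19; 4,1,3,2,7,4,7,2,3,1,4,38] for √369; ℓ=12 ⇒ convergent index 11
k=0  a_k=19  p_k/q_k = 19/1
…
k=2  a_k=1  p_k/q_k = 96/5
k=3  a_k=3  p_k/q_k = 365/19
…
k=5  a_k=7  p_k/q_k = 6147/320
…
k=7  a_k=7  p_k/q_k = 184045/9581
…
k=9  a_k=3  p_k/q_k = 1364557/71036
k=10  a_k=1  p_k/q_k = 1758061/91521
k=11  a_k=4  p_k/q_k = 8396801/437120
(x₁, y₁) = (8396801, 437120);  8396801² − 369·437120² = 1 ✓

8396801 437120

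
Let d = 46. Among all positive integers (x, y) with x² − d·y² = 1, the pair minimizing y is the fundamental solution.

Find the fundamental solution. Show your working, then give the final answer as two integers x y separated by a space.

24335 3588

[6; 1,3,1,1,2,6,2,1,1,3,1,12] for √46; ℓ=12 ⇒ convergent index 11
k=0  a_k=6  p_k/q_k = 6/1
k=1  a_k=1  p_k/q_k = 7/1
k=2  a_k=3  p_k/q_k = 27/4
k=3  a_k=1  p_k/q_k = 34/5
k=4  a_k=1  p_k/q_k = 61/9
…
k=6  a_k=6  p_k/q_k = 997/147
k=7  a_k=2  p_k/q_k = 2150/317
k=8  a_k=1  p_k/q_k = 3147/464
…
k=10  a_k=3  p_k/q_k = 19038/2807
k=11  a_k=1  p_k/q_k = 24335/3588
fundamental: x₁=24335, y₁=3588  (since 592192225 − 46·12873744 = 1)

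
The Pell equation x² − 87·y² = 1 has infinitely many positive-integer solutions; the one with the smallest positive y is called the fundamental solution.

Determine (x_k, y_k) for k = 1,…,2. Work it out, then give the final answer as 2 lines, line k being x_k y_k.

√87 = [9; 3,18, …], period ℓ=2 (even) → k=1
step 0: (9, 1)  from 9·(1,0) + (0,1)
step 1: (28, 3)  from 3·(9,1) + (1,0)
fundamental: x₁=28, y₁=3  (since 784 − 87·9 = 1)
(x_2, y_2) = (28·28 + 87·3·3, 28·3 + 3·28) = (1567, 168)

28 3
1567 168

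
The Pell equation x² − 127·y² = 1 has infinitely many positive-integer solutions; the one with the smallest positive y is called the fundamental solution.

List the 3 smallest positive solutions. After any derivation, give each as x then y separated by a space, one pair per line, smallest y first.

4730624 419775
44757606858751 3971595379200
423462818377139450624 37576248838264821825

[11; 3,1,2,2,7,11,7,2,2,1,3,22] for √127; ℓ=12 ⇒ convergent index 11
step 0: (11, 1)  from 11·(1,0) + (0,1)
…
step 2: (45, 4)  from 1·(34,3) + (11,1)
step 3: (124, 11)  from 2·(45,4) + (34,3)
step 4: (293, 26)  from 2·(124,11) + (45,4)
step 5: (2175, 193)  from 7·(293,26) + (124,11)
step 6: (24218, 2149)  from 11·(2175,193) + (293,26)
step 7: (171701, 15236)  from 7·(24218,2149) + (2175,193)
…
step 10: (1274561, 113099)  from 1·(906941,80478) + (367620,32621)
step 11: (4730624, 419775)  from 3·(1274561,113099) + (906941,80478)
fundamental: x₁=4730624, y₁=419775  (since 22378803429376 − 127·176211050625 = 1)
n=2: (4730624,419775)∘(4730624,419775) = (4730624·4730624+127·419775·419775, 4730624·419775+419775·4730624) = (44757606858751,3971595379200)
n=3: (44757606858751,3971595379200)∘(4730624,419775) = (4730624·44757606858751+127·419775·3971595379200, 4730624·3971595379200+419775·44757606858751) = (423462818377139450624,37576248838264821825)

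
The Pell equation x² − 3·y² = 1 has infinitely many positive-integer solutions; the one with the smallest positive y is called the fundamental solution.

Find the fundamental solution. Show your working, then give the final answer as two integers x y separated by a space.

√3 → a₀=1, period (1,2); ℓ=2 even so k=1
step 0: (1, 1)  from 1·(1,0) + (0,1)
step 1: (2, 1)  from 1·(1,1) + (1,0)
→ (2, 1).  Check: 2²=4, 3·1²=3, difference 1.

2 1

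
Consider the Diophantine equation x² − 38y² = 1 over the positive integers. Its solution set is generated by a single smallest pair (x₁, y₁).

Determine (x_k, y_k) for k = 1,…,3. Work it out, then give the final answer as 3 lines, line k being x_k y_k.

37 6
2737 444
202501 32850

√38 = [6; 6,12, …], period ℓ=2 (even) → k=1
a_0=6:  p_0=6·1+0=6,  q_0=6·0+1=1
a_1=6:  p_1=6·6+1=37,  q_1=6·1+0=6
→ (37, 6).  Check: 37²=1369, 38·6²=1368, difference 1.
n=2: (37,6)∘(37,6) = (37·37+38·6·6, 37·6+6·37) = (2737,444)
n=3: (2737,444)∘(37,6) = (37·2737+38·6·444, 37·444+6·2737) = (202501,32850)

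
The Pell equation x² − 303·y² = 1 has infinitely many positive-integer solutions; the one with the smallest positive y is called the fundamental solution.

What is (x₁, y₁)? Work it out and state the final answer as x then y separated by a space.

2524 145

d=303: √d = [17; 2,2,5,2,2,34] (ℓ=6, even), read p_5/q_5
k=0  a_k=17  p_k/q_k = 17/1
k=1  a_k=2  p_k/q_k = 35/2
k=2  a_k=2  p_k/q_k = 87/5
k=3  a_k=5  p_k/q_k = 470/27
k=4  a_k=2  p_k/q_k = 1027/59
k=5  a_k=2  p_k/q_k = 2524/145
(x₁, y₁) = (2524, 145);  2524² − 303·145² = 1 ✓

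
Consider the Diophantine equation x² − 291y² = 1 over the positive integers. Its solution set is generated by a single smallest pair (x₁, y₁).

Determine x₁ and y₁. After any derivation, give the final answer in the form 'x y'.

290 17

[17; 17,34] for √291; ℓ=2 ⇒ convergent index 1
step 0: (17, 1)  from 17·(1,0) + (0,1)
step 1: (290, 17)  from 17·(17,1) + (1,0)
(x₁, y₁) = (290, 17);  290² − 291·17² = 1 ✓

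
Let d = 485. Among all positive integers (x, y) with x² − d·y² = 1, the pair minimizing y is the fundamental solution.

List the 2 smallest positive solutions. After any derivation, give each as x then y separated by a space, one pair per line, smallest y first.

[22; 44] for √485; ℓ=1 ⇒ convergent index 1
k=0  a_k=22  p_k/q_k = 22/1
k=1  a_k=44  p_k/q_k = 969/44
fundamental: x₁=969, y₁=44  (since 938961 − 485·1936 = 1)
n=2: (969,44)∘(969,44) = (969·969+485·44·44, 969·44+44·969) = (1877921,85272)

969 44
1877921 85272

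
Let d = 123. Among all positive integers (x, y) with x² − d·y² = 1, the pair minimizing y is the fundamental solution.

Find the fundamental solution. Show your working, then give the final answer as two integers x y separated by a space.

√123 → a₀=11, period (11,22); ℓ=2 even so k=1
a_0=11:  p_0=11·1+0=11,  q_0=11·0+1=1
a_1=11:  p_1=11·11+1=122,  q_1=11·1+0=11
(x₁, y₁) = (122, 11);  122² − 123·11² = 1 ✓

122 11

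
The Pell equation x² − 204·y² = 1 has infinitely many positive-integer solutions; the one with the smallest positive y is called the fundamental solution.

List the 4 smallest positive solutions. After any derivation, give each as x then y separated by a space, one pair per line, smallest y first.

4999 350
49980001 3499300
499700044999 34986001050
4996000999920001 349790034998600

√204 = [14; 3,1,1,6,1,1,3,28, …], period ℓ=8 (even) → k=7
k=0  a_k=14  p_k/q_k = 14/1
…
k=3  a_k=1  p_k/q_k = 100/7
…
k=6  a_k=1  p_k/q_k = 1414/99
k=7  a_k=3  p_k/q_k = 4999/350
→ (4999, 350).  Check: 4999²=24990001, 204·350²=24990000, difference 1.
n=2: (4999,350)∘(4999,350) = (4999·4999+204·350·350, 4999·350+350·4999) = (49980001,3499300)
n=3: (49980001,3499300)∘(4999,350) = (4999·49980001+204·350·3499300, 4999·3499300+350·49980001) = (499700044999,34986001050)
n=4: (499700044999,34986001050)∘(4999,350) = (4999·499700044999+204·350·34986001050, 4999·34986001050+350·499700044999) = (4996000999920001,349790034998600)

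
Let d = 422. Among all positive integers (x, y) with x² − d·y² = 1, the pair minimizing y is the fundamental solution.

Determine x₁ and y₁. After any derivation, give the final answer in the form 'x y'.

7022501 341850

√422 = [20; 1,1,5,2,1,…,1,1,40, …], period ℓ=14 (even) → k=13
k=0  a_k=20  p_k/q_k = 20/1
k=1  a_k=1  p_k/q_k = 21/1
…
k=3  a_k=5  p_k/q_k = 226/11
k=4  a_k=2  p_k/q_k = 493/24
…
k=6  a_k=3  p_k/q_k = 2650/129
k=7  a_k=20  p_k/q_k = 53719/2615
k=8  a_k=3  p_k/q_k = 163807/7974
…
k=10  a_k=2  p_k/q_k = 598859/29152
…
k=12  a_k=1  p_k/q_k = 3810680/185501
k=13  a_k=1  p_k/q_k = 7022501/341850
(x₁, y₁) = (7022501, 341850);  7022501² − 422·341850² = 1 ✓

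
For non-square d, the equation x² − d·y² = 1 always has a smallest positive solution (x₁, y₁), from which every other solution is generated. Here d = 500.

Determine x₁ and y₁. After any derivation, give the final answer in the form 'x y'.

√500 = [22; 2,1,3,2,1,…,1,2,44, …], period ℓ=14 (even) → k=13
k=0  a_k=22  p_k/q_k = 22/1
…
k=2  a_k=1  p_k/q_k = 67/3
k=3  a_k=3  p_k/q_k = 246/11
k=4  a_k=2  p_k/q_k = 559/25
…
k=7  a_k=10  p_k/q_k = 14445/646
k=8  a_k=1  p_k/q_k = 15809/707
…
k=11  a_k=3  p_k/q_k = 259205/11592
k=12  a_k=1  p_k/q_k = 335522/15005
k=13  a_k=2  p_k/q_k = 930249/41602
(x₁, y₁) = (930249, 41602);  930249² − 500·41602² = 1 ✓

930249 41602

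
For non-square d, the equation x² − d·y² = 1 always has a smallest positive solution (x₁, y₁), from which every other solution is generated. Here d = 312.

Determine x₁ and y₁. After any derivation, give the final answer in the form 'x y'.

[17; 1,1,1,34] for √312; ℓ=4 ⇒ convergent index 3
i=0: a=17 ⇒ p=17, q=1
…
i=2: a=1 ⇒ p=35, q=2
i=3: a=1 ⇒ p=53, q=3
(x₁, y₁) = (53, 3);  53² − 312·3² = 1 ✓

53 3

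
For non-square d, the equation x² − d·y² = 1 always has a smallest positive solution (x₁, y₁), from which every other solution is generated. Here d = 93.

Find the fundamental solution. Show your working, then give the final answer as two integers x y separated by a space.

[9; 1,1,1,4,6,4,1,1,1,18] for √93; ℓ=10 ⇒ convergent index 9
step 0: (9, 1)  from 9·(1,0) + (0,1)
step 1: (10, 1)  from 1·(9,1) + (1,0)
step 2: (19, 2)  from 1·(10,1) + (9,1)
step 3: (29, 3)  from 1·(19,2) + (10,1)
step 4: (135, 14)  from 4·(29,3) + (19,2)
…
step 6: (3491, 362)  from 4·(839,87) + (135,14)
…
step 8: (7821, 811)  from 1·(4330,449) + (3491,362)
step 9: (12151, 1260)  from 1·(7821,811) + (4330,449)
→ (12151, 1260).  Check: 12151²=147646801, 93·1260²=147646800, difference 1.

12151 1260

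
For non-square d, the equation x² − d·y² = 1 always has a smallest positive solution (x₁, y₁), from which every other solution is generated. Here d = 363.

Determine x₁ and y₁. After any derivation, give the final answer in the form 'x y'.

d=363: √d = [19; 19,38] (ℓ=2, even), read p_1/q_1
step 0: (19, 1)  from 19·(1,0) + (0,1)
step 1: (362, 19)  from 19·(19,1) + (1,0)
→ (362, 19).  Check: 362²=131044, 363·19²=131043, difference 1.

362 19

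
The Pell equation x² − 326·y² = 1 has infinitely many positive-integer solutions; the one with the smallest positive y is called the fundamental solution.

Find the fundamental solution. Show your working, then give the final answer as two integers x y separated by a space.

d=326: √d = [18; 18,36] (ℓ=2, even), read p_1/q_1
i=0: a=18 ⇒ p=18, q=1
i=1: a=18 ⇒ p=325, q=18
fundamental: x₁=325, y₁=18  (since 105625 − 326·324 = 1)

325 18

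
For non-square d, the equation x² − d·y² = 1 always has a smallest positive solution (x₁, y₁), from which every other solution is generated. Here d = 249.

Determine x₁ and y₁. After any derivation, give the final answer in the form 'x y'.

8553815 542076

[15; 1,3,1,1,5,…,3,1,30] for √249; ℓ=16 ⇒ convergent index 15
a_0=15:  p_0=15·1+0=15,  q_0=15·0+1=1
…
a_2=3:  p_2=3·16+15=63,  q_2=3·1+1=4
a_3=1:  p_3=1·63+16=79,  q_3=1·4+1=5
a_4=1:  p_4=1·79+63=142,  q_4=1·5+4=9
a_5=5:  p_5=5·142+79=789,  q_5=5·9+5=50
a_6=1:  p_6=1·789+142=931,  q_6=1·50+9=59
a_7=3:  p_7=3·931+789=3582,  q_7=3·59+50=227
a_8=10:  p_8=10·3582+931=36751,  q_8=10·227+59=2329
…
a_11=5:  p_11=5·150586+113835=866765,  q_11=5·9543+7214=54929
a_12=1:  p_12=1·866765+150586=1017351,  q_12=1·54929+9543=64472
a_13=1:  p_13=1·1017351+866765=1884116,  q_13=1·64472+54929=119401
a_14=3:  p_14=3·1884116+1017351=6669699,  q_14=3·119401+64472=422675
a_15=1:  p_15=1·6669699+1884116=8553815,  q_15=1·422675+119401=542076
→ (8553815, 542076).  Check: 8553815²=73167751054225, 249·542076²=73167751054224, difference 1.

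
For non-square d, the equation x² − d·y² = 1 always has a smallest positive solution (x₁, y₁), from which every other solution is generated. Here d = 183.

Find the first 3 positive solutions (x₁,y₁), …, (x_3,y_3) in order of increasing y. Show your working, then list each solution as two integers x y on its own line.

487 36
474337 35064
462003751 34152300

√183 → a₀=13, period (1,1,8,1,1,26); ℓ=6 even so k=5
a_0=13:  p_0=13·1+0=13,  q_0=13·0+1=1
…
a_4=1:  p_4=1·230+27=257,  q_4=1·17+2=19
a_5=1:  p_5=1·257+230=487,  q_5=1·19+17=36
(x₁, y₁) = (487, 36);  487² − 183·36² = 1 ✓
k=2:  x_2 = 487·487+183·36·36 = 474337,  y_2 = 487·36+36·487 = 35064
k=3:  x_3 = 487·474337+183·36·35064 = 462003751,  y_3 = 487·35064+36·474337 = 34152300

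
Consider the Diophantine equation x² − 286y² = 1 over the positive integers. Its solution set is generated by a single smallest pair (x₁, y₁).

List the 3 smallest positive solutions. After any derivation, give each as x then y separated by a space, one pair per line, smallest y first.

561835 33222
631317134449 37330564740
709392124465745995 41947235681362578

√286 = [16; 1,10,3,3,2,3,3,10,1,32, …], period ℓ=10 (even) → k=9
step 0: (16, 1)  from 16·(1,0) + (0,1)
step 1: (17, 1)  from 1·(16,1) + (1,0)
…
step 8: (512132, 30283)  from 10·(49703,2939) + (15102,893)
step 9: (561835, 33222)  from 1·(512132,30283) + (49703,2939)
→ (561835, 33222).  Check: 561835²=315658567225, 286·33222²=315658567224, difference 1.
(x_2, y_2) = (561835·561835 + 286·33222·33222, 561835·33222 + 33222·561835) = (631317134449, 37330564740)
(x_3, y_3) = (561835·631317134449 + 286·33222·37330564740, 561835·37330564740 + 33222·631317134449) = (709392124465745995, 41947235681362578)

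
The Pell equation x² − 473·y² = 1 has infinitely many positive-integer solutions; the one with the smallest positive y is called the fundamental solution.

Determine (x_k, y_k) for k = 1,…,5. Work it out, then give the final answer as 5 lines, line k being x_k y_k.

87 4
15137 696
2633751 121100
458257537 21070704
79734177687 3666181396

√473 → a₀=21, period (1,2,1,42); ℓ=4 even so k=3
a_0=21:  p_0=21·1+0=21,  q_0=21·0+1=1
a_1=1:  p_1=1·21+1=22,  q_1=1·1+0=1
a_2=2:  p_2=2·22+21=65,  q_2=2·1+1=3
a_3=1:  p_3=1·65+22=87,  q_3=1·3+1=4
(x₁, y₁) = (87, 4);  87² − 473·4² = 1 ✓
n=2: (87,4)∘(87,4) = (87·87+473·4·4, 87·4+4·87) = (15137,696)
n=3: (15137,696)∘(87,4) = (87·15137+473·4·696, 87·696+4·15137) = (2633751,121100)
n=4: (2633751,121100)∘(87,4) = (87·2633751+473·4·121100, 87·121100+4·2633751) = (458257537,21070704)
n=5: (458257537,21070704)∘(87,4) = (87·458257537+473·4·21070704, 87·21070704+4·458257537) = (79734177687,3666181396)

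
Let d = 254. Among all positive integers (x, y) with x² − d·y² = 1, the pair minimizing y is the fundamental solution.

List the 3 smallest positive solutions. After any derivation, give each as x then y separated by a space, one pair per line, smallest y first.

255 16
130049 8160
66324735 4161584

d=254: √d = [15; 1,14,1,30] (ℓ=4, even), read p_3/q_3
a_0=15:  p_0=15·1+0=15,  q_0=15·0+1=1
a_1=1:  p_1=1·15+1=16,  q_1=1·1+0=1
a_2=14:  p_2=14·16+15=239,  q_2=14·1+1=15
a_3=1:  p_3=1·239+16=255,  q_3=1·15+1=16
(x₁, y₁) = (255, 16);  255² − 254·16² = 1 ✓
(x_2, y_2) = (255·255 + 254·16·16, 255·16 + 16·255) = (130049, 8160)
(x_3, y_3) = (255·130049 + 254·16·8160, 255·8160 + 16·130049) = (66324735, 4161584)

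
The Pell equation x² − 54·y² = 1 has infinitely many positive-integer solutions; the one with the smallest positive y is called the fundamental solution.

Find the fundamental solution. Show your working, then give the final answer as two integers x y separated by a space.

485 66

√54 → a₀=7, period (2,1,6,1,2,14); ℓ=6 even so k=5
k=0  a_k=7  p_k/q_k = 7/1
…
k=2  a_k=1  p_k/q_k = 22/3
k=3  a_k=6  p_k/q_k = 147/20
k=4  a_k=1  p_k/q_k = 169/23
k=5  a_k=2  p_k/q_k = 485/66
(x₁, y₁) = (485, 66);  485² − 54·66² = 1 ✓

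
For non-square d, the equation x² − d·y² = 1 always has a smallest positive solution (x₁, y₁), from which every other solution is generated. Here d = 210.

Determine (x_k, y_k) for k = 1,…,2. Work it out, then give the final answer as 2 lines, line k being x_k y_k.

d=210: √d = [14; 2,28] (ℓ=2, even), read p_1/q_1
i=0: a=14 ⇒ p=14, q=1
i=1: a=2 ⇒ p=29, q=2
→ (29, 2).  Check: 29²=841, 210·2²=840, difference 1.
k=2:  x_2 = 29·29+210·2·2 = 1681,  y_2 = 29·2+2·29 = 116

29 2
1681 116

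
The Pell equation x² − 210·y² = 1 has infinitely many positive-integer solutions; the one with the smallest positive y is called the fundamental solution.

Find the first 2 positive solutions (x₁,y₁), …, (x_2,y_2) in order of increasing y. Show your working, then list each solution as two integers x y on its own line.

√210 = [14; 2,28, …], period ℓ=2 (even) → k=1
a_0=14:  p_0=14·1+0=14,  q_0=14·0+1=1
a_1=2:  p_1=2·14+1=29,  q_1=2·1+0=2
fundamental: x₁=29, y₁=2  (since 841 − 210·4 = 1)
n=2: (29,2)∘(29,2) = (29·29+210·2·2, 29·2+2·29) = (1681,116)

29 2
1681 116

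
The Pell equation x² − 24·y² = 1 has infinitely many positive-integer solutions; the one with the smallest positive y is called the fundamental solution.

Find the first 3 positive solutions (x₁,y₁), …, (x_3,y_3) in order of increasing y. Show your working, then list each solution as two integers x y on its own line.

5 1
49 10
485 99

[4; 1,8] for √24; ℓ=2 ⇒ convergent index 1
i=0: a=4 ⇒ p=4, q=1
i=1: a=1 ⇒ p=5, q=1
fundamental: x₁=5, y₁=1  (since 25 − 24·1 = 1)
(5+1√24)^2 = 49 + 10√24
(5+1√24)^3 = 485 + 99√24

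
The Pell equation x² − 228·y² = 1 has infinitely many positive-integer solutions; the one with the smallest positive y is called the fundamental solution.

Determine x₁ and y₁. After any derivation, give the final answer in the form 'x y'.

151 10

d=228: √d = [15; 10,30] (ℓ=2, even), read p_1/q_1
a_0=15:  p_0=15·1+0=15,  q_0=15·0+1=1
a_1=10:  p_1=10·15+1=151,  q_1=10·1+0=10
fundamental: x₁=151, y₁=10  (since 22801 − 228·100 = 1)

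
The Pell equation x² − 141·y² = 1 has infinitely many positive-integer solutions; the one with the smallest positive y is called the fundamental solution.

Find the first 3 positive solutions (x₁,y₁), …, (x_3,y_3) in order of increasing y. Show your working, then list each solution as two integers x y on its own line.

95 8
18049 1520
3429215 288792

√141 = [11; 1,6,1,22, …], period ℓ=4 (even) → k=3
k=0  a_k=11  p_k/q_k = 11/1
…
k=2  a_k=6  p_k/q_k = 83/7
k=3  a_k=1  p_k/q_k = 95/8
(x₁, y₁) = (95, 8);  95² − 141·8² = 1 ✓
n=2: (95,8)∘(95,8) = (95·95+141·8·8, 95·8+8·95) = (18049,1520)
n=3: (18049,1520)∘(95,8) = (95·18049+141·8·1520, 95·1520+8·18049) = (3429215,288792)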